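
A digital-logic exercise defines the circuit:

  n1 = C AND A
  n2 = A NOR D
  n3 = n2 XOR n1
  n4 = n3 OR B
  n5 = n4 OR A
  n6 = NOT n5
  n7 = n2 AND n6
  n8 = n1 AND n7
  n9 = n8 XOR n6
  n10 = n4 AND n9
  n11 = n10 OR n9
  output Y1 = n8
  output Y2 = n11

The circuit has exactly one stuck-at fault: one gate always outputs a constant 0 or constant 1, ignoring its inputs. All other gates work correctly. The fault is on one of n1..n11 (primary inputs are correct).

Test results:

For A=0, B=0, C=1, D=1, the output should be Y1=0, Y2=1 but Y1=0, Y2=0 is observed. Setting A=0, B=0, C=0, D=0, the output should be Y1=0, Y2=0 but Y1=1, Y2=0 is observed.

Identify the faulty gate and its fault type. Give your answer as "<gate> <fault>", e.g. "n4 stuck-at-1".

n1 stuck-at-1

Fault-free values for test 1 (A=0, B=0, C=1, D=1): n1=0, n2=0, n3=0, n4=0, n5=0, n6=1, n7=0, n8=0, n9=1, n10=0, n11=1, giving Y1=0, Y2=1. Observed Y1=0, Y2=0.
Test 1: faults giving observed Y1=0, Y2=0 are {n1 stuck-at-1, n2 stuck-at-1, n3 stuck-at-1, n4 stuck-at-1, n5 stuck-at-1, n6 stuck-at-0, n9 stuck-at-0, n11 stuck-at-0}.
Test 2 (A=0, B=0, C=0, D=0): fault-free n1=0, n2=1, n3=1, n4=1, n5=1, n6=0, n7=0, n8=0, n9=0, n10=0, n11=0 → Y1=0, Y2=0; observed Y1=1, Y2=0. Eliminates n2 stuck-at-1, n3 stuck-at-1, n4 stuck-at-1, n5 stuck-at-1, n6 stuck-at-0, n9 stuck-at-0, n11 stuck-at-0.
Only n1 stuck-at-1 is consistent with every test.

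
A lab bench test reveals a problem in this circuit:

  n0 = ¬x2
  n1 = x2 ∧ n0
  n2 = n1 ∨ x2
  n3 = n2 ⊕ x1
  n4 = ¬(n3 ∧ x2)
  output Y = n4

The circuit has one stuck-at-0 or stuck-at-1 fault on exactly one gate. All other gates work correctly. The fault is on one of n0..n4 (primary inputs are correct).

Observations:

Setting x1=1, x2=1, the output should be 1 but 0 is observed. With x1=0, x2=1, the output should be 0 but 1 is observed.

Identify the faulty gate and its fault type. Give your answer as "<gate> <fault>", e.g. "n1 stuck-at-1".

Fault-free values for test 1 (x1=1, x2=1): n0=0, n1=0, n2=1, n3=0, n4=1, giving Y=1. Observed 0.
Test 1: faults giving observed 0 are {n2 stuck-at-0, n3 stuck-at-1, n4 stuck-at-0}.
Test 2 (x1=0, x2=1): fault-free n0=0, n1=0, n2=1, n3=1, n4=0 → 0; observed 1. Eliminates n3 stuck-at-1, n4 stuck-at-0.
Only n2 stuck-at-0 is consistent with every test.

n2 stuck-at-0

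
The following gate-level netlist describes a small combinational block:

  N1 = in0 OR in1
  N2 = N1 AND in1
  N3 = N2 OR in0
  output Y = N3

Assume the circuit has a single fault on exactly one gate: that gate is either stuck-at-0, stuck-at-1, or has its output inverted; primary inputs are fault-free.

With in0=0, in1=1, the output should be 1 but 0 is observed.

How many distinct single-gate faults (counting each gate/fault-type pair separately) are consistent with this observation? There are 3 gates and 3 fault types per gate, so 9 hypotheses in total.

6

Fault-free: N1=1, N2=1, N3=1 → 1. Observed 0.
  N1 stuck-at-0: output 0 ✓
  N1 stuck-at-1: output 1 ✗
  N1 inverted output: output 0 ✓
  N2 stuck-at-0: output 0 ✓
  N2 stuck-at-1: output 1 ✗
  N2 inverted output: output 0 ✓
  N3 stuck-at-0: output 0 ✓
  N3 stuck-at-1: output 1 ✗
  N3 inverted output: output 0 ✓
Consistent faults: {N1 stuck-at-0, N1 inverted output, N2 stuck-at-0, N2 inverted output, N3 stuck-at-0, N3 inverted output} — 6 in all.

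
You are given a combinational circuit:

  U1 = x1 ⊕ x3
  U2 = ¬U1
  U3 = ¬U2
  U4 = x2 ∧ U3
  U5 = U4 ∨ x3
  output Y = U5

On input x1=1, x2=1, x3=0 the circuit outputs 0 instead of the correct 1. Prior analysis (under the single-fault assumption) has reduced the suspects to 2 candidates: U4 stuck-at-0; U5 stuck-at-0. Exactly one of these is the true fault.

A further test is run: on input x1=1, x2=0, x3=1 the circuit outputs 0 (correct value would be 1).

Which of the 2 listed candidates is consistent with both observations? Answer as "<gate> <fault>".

U5 stuck-at-0

Evaluate each candidate on input x1=1, x2=0, x3=1:
  U4 stuck-at-0: U1=0, U2=1, U3=0, U4=0 [stuck-at-0], U5=1 → 1 — eliminated
  U5 stuck-at-0: U1=0, U2=1, U3=0, U4=0, U5=0 [stuck-at-0] → 0 — matches
Only U5 stuck-at-0 reproduces the observed 0.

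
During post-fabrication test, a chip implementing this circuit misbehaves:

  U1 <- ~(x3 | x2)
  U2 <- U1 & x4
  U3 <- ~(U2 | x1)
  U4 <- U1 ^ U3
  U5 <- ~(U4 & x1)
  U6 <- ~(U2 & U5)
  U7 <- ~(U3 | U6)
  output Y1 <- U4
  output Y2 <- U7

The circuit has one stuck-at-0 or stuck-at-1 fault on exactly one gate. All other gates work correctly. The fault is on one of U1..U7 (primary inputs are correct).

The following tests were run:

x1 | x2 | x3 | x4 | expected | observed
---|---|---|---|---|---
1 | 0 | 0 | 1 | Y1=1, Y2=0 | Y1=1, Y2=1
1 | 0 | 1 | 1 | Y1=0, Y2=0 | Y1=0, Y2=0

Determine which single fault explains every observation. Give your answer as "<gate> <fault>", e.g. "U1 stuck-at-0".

U5 stuck-at-1

Fault-free values for test 1 (x1=1, x2=0, x3=0, x4=1): U1=1, U2=1, U3=0, U4=1, U5=0, U6=1, U7=0, giving Y1=1, Y2=0. Observed Y1=1, Y2=1.
Test 1: faults giving observed Y1=1, Y2=1 are {U5 stuck-at-1, U6 stuck-at-0, U7 stuck-at-1}.
Test 2 (x1=1, x2=0, x3=1, x4=1): fault-free U1=0, U2=0, U3=0, U4=0, U5=1, U6=1, U7=0 → Y1=0, Y2=0; observed Y1=0, Y2=0. Eliminates U6 stuck-at-0, U7 stuck-at-1.
Only U5 stuck-at-1 is consistent with every test.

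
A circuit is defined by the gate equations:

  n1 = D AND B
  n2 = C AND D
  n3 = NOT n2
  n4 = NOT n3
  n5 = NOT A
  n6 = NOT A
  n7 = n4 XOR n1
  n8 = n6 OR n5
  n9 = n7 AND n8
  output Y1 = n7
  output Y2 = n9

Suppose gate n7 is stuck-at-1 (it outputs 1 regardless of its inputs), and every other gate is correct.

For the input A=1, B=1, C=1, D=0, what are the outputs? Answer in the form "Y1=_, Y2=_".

Propagate with n7 forced: n1=0, n2=0, n3=1, n4=0, n5=0, n6=0, n7=1 [stuck-at-1], n8=0, n9=0.
So the outputs are Y1=1, Y2=0. (Without the fault they would be Y1=0, Y2=0.)

Y1=1, Y2=0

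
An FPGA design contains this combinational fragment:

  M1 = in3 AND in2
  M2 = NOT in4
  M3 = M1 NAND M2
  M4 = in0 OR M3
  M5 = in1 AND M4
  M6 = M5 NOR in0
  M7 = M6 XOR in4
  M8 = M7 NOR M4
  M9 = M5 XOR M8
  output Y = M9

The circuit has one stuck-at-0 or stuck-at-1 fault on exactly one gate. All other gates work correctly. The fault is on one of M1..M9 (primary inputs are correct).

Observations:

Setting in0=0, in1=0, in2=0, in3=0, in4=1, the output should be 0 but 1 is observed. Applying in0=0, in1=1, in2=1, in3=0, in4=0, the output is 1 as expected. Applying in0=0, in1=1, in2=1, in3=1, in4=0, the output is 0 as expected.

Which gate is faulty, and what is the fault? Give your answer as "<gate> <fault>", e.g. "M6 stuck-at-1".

Fault-free values for test 1 (in0=0, in1=0, in2=0, in3=0, in4=1): M1=0, M2=0, M3=1, M4=1, M5=0, M6=1, M7=0, M8=0, M9=0, giving Y=0. Observed 1.
Test 1: faults giving observed 1 are {M3 stuck-at-0, M4 stuck-at-0, M5 stuck-at-1, M8 stuck-at-1, M9 stuck-at-1}.
Test 2 (in0=0, in1=1, in2=1, in3=0, in4=0): fault-free M1=0, M2=1, M3=1, M4=1, M5=1, M6=0, M7=0, M8=0, M9=1 → 1; observed 1. Eliminates M3 stuck-at-0, M4 stuck-at-0, M8 stuck-at-1.
Test 3 (in0=0, in1=1, in2=1, in3=1, in4=0): fault-free M1=1, M2=1, M3=0, M4=0, M5=0, M6=1, M7=1, M8=0, M9=0 → 0; observed 0. Eliminates M9 stuck-at-1.
Only M5 stuck-at-1 is consistent with every test.

M5 stuck-at-1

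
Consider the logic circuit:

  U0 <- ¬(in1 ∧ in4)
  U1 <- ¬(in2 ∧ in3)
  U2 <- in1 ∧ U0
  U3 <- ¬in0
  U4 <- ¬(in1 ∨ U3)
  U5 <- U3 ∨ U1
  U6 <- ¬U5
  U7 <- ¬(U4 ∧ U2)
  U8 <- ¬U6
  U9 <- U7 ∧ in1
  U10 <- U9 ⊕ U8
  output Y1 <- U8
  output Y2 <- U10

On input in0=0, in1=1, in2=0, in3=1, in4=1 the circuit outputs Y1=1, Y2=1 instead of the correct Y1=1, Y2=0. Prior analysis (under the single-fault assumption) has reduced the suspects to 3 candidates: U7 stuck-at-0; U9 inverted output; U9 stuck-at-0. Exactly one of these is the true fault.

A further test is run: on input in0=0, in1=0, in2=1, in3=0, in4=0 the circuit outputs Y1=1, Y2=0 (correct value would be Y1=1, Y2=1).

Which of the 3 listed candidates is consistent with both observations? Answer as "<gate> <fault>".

U9 inverted output

Evaluate each candidate on input in0=0, in1=0, in2=1, in3=0, in4=0:
  U7 stuck-at-0: U0=1, U1=1, U2=0, U3=1, U4=0, U5=1, U6=0, U7=0 [stuck-at-0], U8=1, U9=0, U10=1 → Y1=1, Y2=1 — eliminated
  U9 inverted output: U0=1, U1=1, U2=0, U3=1, U4=0, U5=1, U6=0, U7=1, U8=1, U9=1 [inverted output], U10=0 → Y1=1, Y2=0 — matches
  U9 stuck-at-0: U0=1, U1=1, U2=0, U3=1, U4=0, U5=1, U6=0, U7=1, U8=1, U9=0 [stuck-at-0], U10=1 → Y1=1, Y2=1 — eliminated
Only U9 inverted output reproduces the observed Y1=1, Y2=0.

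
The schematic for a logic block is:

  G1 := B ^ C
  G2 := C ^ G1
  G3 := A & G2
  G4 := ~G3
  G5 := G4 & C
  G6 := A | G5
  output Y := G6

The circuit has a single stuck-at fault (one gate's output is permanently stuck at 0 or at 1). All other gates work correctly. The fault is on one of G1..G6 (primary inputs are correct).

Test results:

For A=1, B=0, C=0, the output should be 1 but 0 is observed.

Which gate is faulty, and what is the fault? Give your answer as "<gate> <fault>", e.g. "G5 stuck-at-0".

Fault-free values for test 1 (A=1, B=0, C=0): G1=0, G2=0, G3=0, G4=1, G5=0, G6=1, giving Y=1. Observed 0.
Test 1: faults giving observed 0 are {G6 stuck-at-0}.
Only G6 stuck-at-0 is consistent with every test.

G6 stuck-at-0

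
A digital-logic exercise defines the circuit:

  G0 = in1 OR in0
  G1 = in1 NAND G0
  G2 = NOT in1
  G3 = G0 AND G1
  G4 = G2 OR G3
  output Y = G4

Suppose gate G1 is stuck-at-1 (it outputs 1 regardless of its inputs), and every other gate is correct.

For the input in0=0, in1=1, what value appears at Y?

1

Propagate with G1 forced: G0=1, G1=1 [stuck-at-1], G2=0, G3=1, G4=1.
So Y = 1. (Without the fault it would be 0.)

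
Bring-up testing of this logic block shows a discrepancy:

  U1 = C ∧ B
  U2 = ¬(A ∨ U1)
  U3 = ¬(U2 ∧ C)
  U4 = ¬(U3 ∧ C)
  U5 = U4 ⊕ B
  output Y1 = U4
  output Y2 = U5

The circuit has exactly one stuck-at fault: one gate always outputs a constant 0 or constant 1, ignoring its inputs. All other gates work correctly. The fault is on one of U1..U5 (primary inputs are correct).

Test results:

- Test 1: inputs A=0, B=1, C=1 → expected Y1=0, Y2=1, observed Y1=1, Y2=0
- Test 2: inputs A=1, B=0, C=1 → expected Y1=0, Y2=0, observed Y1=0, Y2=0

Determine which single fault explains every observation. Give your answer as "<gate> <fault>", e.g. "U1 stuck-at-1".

U1 stuck-at-0

Fault-free values for test 1 (A=0, B=1, C=1): U1=1, U2=0, U3=1, U4=0, U5=1, giving Y1=0, Y2=1. Observed Y1=1, Y2=0.
Test 1: faults giving observed Y1=1, Y2=0 are {U1 stuck-at-0, U2 stuck-at-1, U3 stuck-at-0, U4 stuck-at-1}.
Test 2 (A=1, B=0, C=1): fault-free U1=0, U2=0, U3=1, U4=0, U5=0 → Y1=0, Y2=0; observed Y1=0, Y2=0. Eliminates U2 stuck-at-1, U3 stuck-at-0, U4 stuck-at-1.
Only U1 stuck-at-0 is consistent with every test.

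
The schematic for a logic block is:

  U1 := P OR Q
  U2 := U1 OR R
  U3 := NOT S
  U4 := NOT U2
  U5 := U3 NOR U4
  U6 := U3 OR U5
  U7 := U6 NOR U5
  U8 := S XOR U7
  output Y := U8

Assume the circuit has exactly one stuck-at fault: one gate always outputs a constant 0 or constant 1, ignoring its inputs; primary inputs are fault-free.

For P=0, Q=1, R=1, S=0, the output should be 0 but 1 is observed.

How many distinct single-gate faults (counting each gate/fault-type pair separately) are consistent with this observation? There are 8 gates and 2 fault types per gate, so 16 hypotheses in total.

3

Fault-free: U1=1, U2=1, U3=1, U4=0, U5=0, U6=1, U7=0, U8=0 → 0. Observed 1.
  U1: none of the 2 fault types match ✗
  U2: none of the 2 fault types match ✗
  U3: none of the 2 fault types match ✗
  U4: none of the 2 fault types match ✗
  U5: none of the 2 fault types match ✗
  U6: stuck-at-0 ✓; others ✗
  U7: stuck-at-1 ✓; others ✗
  U8: stuck-at-1 ✓; others ✗
Consistent faults: {U6 stuck-at-0, U7 stuck-at-1, U8 stuck-at-1} — 3 in all.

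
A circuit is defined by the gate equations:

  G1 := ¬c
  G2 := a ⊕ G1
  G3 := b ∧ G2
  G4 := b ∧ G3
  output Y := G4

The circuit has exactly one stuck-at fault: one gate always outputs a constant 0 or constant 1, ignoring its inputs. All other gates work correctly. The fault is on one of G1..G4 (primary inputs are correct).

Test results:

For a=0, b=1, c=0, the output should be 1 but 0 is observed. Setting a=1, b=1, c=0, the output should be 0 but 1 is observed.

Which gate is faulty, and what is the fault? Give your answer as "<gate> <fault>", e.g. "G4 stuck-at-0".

Fault-free values for test 1 (a=0, b=1, c=0): G1=1, G2=1, G3=1, G4=1, giving Y=1. Observed 0.
Test 1: faults giving observed 0 are {G1 stuck-at-0, G2 stuck-at-0, G3 stuck-at-0, G4 stuck-at-0}.
Test 2 (a=1, b=1, c=0): fault-free G1=1, G2=0, G3=0, G4=0 → 0; observed 1. Eliminates G2 stuck-at-0, G3 stuck-at-0, G4 stuck-at-0.
Only G1 stuck-at-0 is consistent with every test.

G1 stuck-at-0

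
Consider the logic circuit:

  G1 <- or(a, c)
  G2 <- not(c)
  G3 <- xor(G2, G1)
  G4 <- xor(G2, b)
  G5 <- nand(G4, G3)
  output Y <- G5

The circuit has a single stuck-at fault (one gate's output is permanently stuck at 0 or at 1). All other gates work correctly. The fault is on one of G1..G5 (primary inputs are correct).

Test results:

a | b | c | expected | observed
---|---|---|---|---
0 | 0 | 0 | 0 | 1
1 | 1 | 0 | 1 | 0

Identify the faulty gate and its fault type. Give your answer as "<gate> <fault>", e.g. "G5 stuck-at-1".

Fault-free values for test 1 (a=0, b=0, c=0): G1=0, G2=1, G3=1, G4=1, G5=0, giving Y=0. Observed 1.
Test 1: faults giving observed 1 are {G1 stuck-at-1, G2 stuck-at-0, G3 stuck-at-0, G4 stuck-at-0, G5 stuck-at-1}.
Test 2 (a=1, b=1, c=0): fault-free G1=1, G2=1, G3=0, G4=0, G5=1 → 1; observed 0. Eliminates G1 stuck-at-1, G3 stuck-at-0, G4 stuck-at-0, G5 stuck-at-1.
Only G2 stuck-at-0 is consistent with every test.

G2 stuck-at-0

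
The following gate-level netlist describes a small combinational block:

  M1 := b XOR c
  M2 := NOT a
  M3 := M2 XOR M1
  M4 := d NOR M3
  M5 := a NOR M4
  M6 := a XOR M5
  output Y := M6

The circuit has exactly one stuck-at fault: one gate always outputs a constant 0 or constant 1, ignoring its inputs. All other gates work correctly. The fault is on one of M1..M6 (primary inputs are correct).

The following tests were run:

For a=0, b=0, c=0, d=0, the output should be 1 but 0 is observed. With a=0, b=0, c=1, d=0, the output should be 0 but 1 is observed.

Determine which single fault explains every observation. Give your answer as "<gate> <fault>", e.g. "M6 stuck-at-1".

Fault-free values for test 1 (a=0, b=0, c=0, d=0): M1=0, M2=1, M3=1, M4=0, M5=1, M6=1, giving Y=1. Observed 0.
Test 1: faults giving observed 0 are {M1 stuck-at-1, M2 stuck-at-0, M3 stuck-at-0, M4 stuck-at-1, M5 stuck-at-0, M6 stuck-at-0}.
Test 2 (a=0, b=0, c=1, d=0): fault-free M1=1, M2=1, M3=0, M4=1, M5=0, M6=0 → 0; observed 1. Eliminates M1 stuck-at-1, M3 stuck-at-0, M4 stuck-at-1, M5 stuck-at-0, M6 stuck-at-0.
Only M2 stuck-at-0 is consistent with every test.

M2 stuck-at-0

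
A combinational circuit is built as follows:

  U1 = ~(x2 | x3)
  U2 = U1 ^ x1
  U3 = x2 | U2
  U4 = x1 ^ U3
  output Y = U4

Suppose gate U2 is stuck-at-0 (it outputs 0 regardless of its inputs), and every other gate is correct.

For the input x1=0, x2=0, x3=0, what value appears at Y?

Propagate with U2 forced: U1=1, U2=0 [stuck-at-0], U3=0, U4=0.
So Y = 0. (Without the fault it would be 1.)

0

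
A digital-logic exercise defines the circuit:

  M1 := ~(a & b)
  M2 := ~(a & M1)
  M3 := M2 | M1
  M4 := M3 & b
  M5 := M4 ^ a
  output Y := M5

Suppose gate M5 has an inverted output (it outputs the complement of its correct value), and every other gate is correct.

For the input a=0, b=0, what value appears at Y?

Propagate with M5 forced: M1=1, M2=1, M3=1, M4=0, M5=1 [inverted output].
So Y = 1. (Without the fault it would be 0.)

1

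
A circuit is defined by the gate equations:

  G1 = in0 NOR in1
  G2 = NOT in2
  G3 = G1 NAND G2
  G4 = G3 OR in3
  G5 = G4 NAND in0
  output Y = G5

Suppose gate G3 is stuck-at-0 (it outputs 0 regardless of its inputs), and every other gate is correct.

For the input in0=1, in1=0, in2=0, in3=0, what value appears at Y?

1

Propagate with G3 forced: G1=0, G2=1, G3=0 [stuck-at-0], G4=0, G5=1.
So Y = 1. (Without the fault it would be 0.)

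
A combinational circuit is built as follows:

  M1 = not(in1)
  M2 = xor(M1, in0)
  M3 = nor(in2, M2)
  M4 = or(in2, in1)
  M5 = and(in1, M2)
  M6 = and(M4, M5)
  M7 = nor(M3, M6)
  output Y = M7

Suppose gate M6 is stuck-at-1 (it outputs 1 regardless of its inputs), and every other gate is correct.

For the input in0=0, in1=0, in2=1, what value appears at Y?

0

Propagate with M6 forced: M1=1, M2=1, M3=0, M4=1, M5=0, M6=1 [stuck-at-1], M7=0.
So Y = 0. (Without the fault it would be 1.)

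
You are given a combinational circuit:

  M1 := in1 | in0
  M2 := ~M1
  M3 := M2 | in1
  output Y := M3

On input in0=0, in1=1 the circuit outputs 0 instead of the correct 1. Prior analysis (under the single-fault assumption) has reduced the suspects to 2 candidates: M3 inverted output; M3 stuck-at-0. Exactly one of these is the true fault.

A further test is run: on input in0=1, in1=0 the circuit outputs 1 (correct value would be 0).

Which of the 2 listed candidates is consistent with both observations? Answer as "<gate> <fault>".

M3 inverted output

Evaluate each candidate on input in0=1, in1=0:
  M3 inverted output: M1=1, M2=0, M3=1 [inverted output] → 1 — matches
  M3 stuck-at-0: M1=1, M2=0, M3=0 [stuck-at-0] → 0 — eliminated
Only M3 inverted output reproduces the observed 1.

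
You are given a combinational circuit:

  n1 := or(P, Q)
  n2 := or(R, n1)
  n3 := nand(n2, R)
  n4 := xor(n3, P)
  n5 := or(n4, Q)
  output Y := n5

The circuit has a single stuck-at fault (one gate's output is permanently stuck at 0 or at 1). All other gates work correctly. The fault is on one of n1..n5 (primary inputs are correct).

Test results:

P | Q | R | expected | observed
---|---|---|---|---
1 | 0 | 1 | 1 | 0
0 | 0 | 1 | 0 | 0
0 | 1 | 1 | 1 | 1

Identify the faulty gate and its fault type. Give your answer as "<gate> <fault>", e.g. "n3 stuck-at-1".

Fault-free values for test 1 (P=1, Q=0, R=1): n1=1, n2=1, n3=0, n4=1, n5=1, giving Y=1. Observed 0.
Test 1: faults giving observed 0 are {n2 stuck-at-0, n3 stuck-at-1, n4 stuck-at-0, n5 stuck-at-0}.
Test 2 (P=0, Q=0, R=1): fault-free n1=0, n2=1, n3=0, n4=0, n5=0 → 0; observed 0. Eliminates n2 stuck-at-0, n3 stuck-at-1.
Test 3 (P=0, Q=1, R=1): fault-free n1=1, n2=1, n3=0, n4=0, n5=1 → 1; observed 1. Eliminates n5 stuck-at-0.
Only n4 stuck-at-0 is consistent with every test.

n4 stuck-at-0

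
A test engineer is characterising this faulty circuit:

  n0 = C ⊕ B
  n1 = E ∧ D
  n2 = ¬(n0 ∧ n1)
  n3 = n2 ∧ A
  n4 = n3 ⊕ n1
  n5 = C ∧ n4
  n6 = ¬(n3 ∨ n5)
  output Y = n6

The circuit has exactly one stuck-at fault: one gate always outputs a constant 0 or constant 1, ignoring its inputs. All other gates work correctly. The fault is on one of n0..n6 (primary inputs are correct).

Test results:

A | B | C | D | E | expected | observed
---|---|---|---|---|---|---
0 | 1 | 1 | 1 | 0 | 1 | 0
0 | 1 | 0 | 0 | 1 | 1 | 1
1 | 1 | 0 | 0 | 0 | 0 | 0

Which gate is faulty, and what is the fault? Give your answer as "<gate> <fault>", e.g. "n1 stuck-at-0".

n4 stuck-at-1

Fault-free values for test 1 (A=0, B=1, C=1, D=1, E=0): n0=0, n1=0, n2=1, n3=0, n4=0, n5=0, n6=1, giving Y=1. Observed 0.
Test 1: faults giving observed 0 are {n1 stuck-at-1, n3 stuck-at-1, n4 stuck-at-1, n5 stuck-at-1, n6 stuck-at-0}.
Test 2 (A=0, B=1, C=0, D=0, E=1): fault-free n0=1, n1=0, n2=1, n3=0, n4=0, n5=0, n6=1 → 1; observed 1. Eliminates n3 stuck-at-1, n5 stuck-at-1, n6 stuck-at-0.
Test 3 (A=1, B=1, C=0, D=0, E=0): fault-free n0=1, n1=0, n2=1, n3=1, n4=1, n5=0, n6=0 → 0; observed 0. Eliminates n1 stuck-at-1.
Only n4 stuck-at-1 is consistent with every test.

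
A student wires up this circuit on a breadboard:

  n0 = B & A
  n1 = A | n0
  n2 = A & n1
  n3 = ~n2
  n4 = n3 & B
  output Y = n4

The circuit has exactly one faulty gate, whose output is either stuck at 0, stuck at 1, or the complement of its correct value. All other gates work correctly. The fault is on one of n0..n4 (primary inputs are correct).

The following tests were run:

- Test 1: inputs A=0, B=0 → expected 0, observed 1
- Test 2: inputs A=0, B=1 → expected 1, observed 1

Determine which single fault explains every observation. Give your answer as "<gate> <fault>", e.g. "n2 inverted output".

Fault-free values for test 1 (A=0, B=0): n0=0, n1=0, n2=0, n3=1, n4=0, giving Y=0. Observed 1.
Test 1: faults giving observed 1 are {n4 stuck-at-1, n4 inverted output}.
Test 2 (A=0, B=1): fault-free n0=0, n1=0, n2=0, n3=1, n4=1 → 1; observed 1. Eliminates n4 inverted output.
Only n4 stuck-at-1 is consistent with every test.

n4 stuck-at-1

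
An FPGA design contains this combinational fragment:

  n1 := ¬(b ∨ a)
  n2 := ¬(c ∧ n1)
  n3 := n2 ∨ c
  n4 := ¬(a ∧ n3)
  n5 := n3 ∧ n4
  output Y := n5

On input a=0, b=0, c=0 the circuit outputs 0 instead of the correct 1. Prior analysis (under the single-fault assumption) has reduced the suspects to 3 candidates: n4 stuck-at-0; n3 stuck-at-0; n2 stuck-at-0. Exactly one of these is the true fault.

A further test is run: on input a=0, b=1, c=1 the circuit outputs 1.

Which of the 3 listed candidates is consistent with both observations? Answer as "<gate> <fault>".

Evaluate each candidate on input a=0, b=1, c=1:
  n4 stuck-at-0: n1=0, n2=1, n3=1, n4=0 [stuck-at-0], n5=0 → 0 — eliminated
  n3 stuck-at-0: n1=0, n2=1, n3=0 [stuck-at-0], n4=1, n5=0 → 0 — eliminated
  n2 stuck-at-0: n1=0, n2=0 [stuck-at-0], n3=1, n4=1, n5=1 → 1 — matches
Only n2 stuck-at-0 reproduces the observed 1.

n2 stuck-at-0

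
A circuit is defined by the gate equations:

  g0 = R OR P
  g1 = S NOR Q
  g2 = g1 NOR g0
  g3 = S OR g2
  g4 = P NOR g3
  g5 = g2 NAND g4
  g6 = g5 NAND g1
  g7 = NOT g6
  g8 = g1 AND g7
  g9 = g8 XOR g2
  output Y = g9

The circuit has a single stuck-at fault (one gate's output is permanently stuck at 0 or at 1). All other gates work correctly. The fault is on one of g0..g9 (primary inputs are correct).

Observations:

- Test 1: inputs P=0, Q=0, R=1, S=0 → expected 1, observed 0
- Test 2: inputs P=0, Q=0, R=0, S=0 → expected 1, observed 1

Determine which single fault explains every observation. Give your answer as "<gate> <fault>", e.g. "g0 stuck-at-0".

Fault-free values for test 1 (P=0, Q=0, R=1, S=0): g0=1, g1=1, g2=0, g3=0, g4=1, g5=1, g6=0, g7=1, g8=1, g9=1, giving Y=1. Observed 0.
Test 1: faults giving observed 0 are {g1 stuck-at-0, g2 stuck-at-1, g5 stuck-at-0, g6 stuck-at-1, g7 stuck-at-0, g8 stuck-at-0, g9 stuck-at-0}.
Test 2 (P=0, Q=0, R=0, S=0): fault-free g0=0, g1=1, g2=0, g3=0, g4=1, g5=1, g6=0, g7=1, g8=1, g9=1 → 1; observed 1. Eliminates g2 stuck-at-1, g5 stuck-at-0, g6 stuck-at-1, g7 stuck-at-0, g8 stuck-at-0, g9 stuck-at-0.
Only g1 stuck-at-0 is consistent with every test.

g1 stuck-at-0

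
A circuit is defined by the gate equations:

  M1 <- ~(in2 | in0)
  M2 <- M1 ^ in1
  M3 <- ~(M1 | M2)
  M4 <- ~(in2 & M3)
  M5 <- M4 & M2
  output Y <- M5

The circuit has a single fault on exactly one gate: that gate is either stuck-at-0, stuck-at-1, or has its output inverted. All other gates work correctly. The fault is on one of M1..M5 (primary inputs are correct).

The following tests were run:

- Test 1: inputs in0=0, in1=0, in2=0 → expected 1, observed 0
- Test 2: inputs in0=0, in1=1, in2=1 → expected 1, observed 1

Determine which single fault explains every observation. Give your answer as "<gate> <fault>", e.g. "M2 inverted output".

Fault-free values for test 1 (in0=0, in1=0, in2=0): M1=1, M2=1, M3=0, M4=1, M5=1, giving Y=1. Observed 0.
Test 1: faults giving observed 0 are {M1 stuck-at-0, M1 inverted output, M2 stuck-at-0, M2 inverted output, M4 stuck-at-0, M4 inverted output, M5 stuck-at-0, M5 inverted output}.
Test 2 (in0=0, in1=1, in2=1): fault-free M1=0, M2=1, M3=0, M4=1, M5=1 → 1; observed 1. Eliminates M1 inverted output, M2 stuck-at-0, M2 inverted output, M4 stuck-at-0, M4 inverted output, M5 stuck-at-0, M5 inverted output.
Only M1 stuck-at-0 is consistent with every test.

M1 stuck-at-0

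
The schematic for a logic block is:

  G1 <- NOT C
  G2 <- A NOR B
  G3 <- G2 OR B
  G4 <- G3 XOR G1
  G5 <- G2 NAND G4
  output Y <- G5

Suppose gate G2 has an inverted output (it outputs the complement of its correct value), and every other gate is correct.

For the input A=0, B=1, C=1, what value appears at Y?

0

Propagate with G2 forced: G1=0, G2=1 [inverted output], G3=1, G4=1, G5=0.
So Y = 0. (Without the fault it would be 1.)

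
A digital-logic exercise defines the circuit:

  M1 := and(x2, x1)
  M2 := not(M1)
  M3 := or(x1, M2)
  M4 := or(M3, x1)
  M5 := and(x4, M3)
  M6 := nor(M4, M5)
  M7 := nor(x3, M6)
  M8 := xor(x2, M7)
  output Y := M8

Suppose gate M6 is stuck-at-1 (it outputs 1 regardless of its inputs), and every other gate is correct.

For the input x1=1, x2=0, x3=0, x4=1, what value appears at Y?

Propagate with M6 forced: M1=0, M2=1, M3=1, M4=1, M5=1, M6=1 [stuck-at-1], M7=0, M8=0.
So Y = 0. (Without the fault it would be 1.)

0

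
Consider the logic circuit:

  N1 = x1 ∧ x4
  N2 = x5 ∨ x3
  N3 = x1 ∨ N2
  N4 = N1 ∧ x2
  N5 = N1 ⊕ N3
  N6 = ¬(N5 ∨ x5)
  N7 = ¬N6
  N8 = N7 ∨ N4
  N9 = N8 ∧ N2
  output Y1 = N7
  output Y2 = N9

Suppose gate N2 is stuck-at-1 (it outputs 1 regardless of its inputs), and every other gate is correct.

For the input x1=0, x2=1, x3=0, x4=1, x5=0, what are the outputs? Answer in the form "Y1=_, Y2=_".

Propagate with N2 forced: N1=0, N2=1 [stuck-at-1], N3=1, N4=0, N5=1, N6=0, N7=1, N8=1, N9=1.
So the outputs are Y1=1, Y2=1. (Without the fault they would be Y1=0, Y2=0.)

Y1=1, Y2=1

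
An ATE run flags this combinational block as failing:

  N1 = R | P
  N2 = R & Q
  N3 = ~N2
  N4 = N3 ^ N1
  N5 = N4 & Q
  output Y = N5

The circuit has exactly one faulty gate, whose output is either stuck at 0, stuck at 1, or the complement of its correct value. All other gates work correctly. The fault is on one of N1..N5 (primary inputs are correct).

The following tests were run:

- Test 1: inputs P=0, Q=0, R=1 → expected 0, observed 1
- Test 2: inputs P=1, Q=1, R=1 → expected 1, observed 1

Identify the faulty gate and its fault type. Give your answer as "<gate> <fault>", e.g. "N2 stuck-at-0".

Fault-free values for test 1 (P=0, Q=0, R=1): N1=1, N2=0, N3=1, N4=0, N5=0, giving Y=0. Observed 1.
Test 1: faults giving observed 1 are {N5 stuck-at-1, N5 inverted output}.
Test 2 (P=1, Q=1, R=1): fault-free N1=1, N2=1, N3=0, N4=1, N5=1 → 1; observed 1. Eliminates N5 inverted output.
Only N5 stuck-at-1 is consistent with every test.

N5 stuck-at-1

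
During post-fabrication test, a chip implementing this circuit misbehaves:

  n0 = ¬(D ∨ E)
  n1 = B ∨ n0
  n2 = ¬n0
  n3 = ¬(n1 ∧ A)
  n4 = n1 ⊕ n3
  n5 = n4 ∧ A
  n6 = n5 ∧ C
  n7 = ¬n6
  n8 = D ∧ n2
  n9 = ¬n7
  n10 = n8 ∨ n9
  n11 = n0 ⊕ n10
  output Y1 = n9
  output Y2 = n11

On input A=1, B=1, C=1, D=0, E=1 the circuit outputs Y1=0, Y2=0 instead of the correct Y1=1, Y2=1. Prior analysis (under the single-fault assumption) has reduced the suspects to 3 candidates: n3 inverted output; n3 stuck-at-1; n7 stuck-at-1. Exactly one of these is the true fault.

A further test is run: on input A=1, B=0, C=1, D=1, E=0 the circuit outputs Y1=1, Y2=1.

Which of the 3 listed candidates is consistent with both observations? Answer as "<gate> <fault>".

n3 stuck-at-1

Evaluate each candidate on input A=1, B=0, C=1, D=1, E=0:
  n3 inverted output: n0=0, n1=0, n2=1, n3=0 [inverted output], n4=0, n5=0, n6=0, n7=1, n8=1, n9=0, n10=1, n11=1 → Y1=0, Y2=1 — eliminated
  n3 stuck-at-1: n0=0, n1=0, n2=1, n3=1 [stuck-at-1], n4=1, n5=1, n6=1, n7=0, n8=1, n9=1, n10=1, n11=1 → Y1=1, Y2=1 — matches
  n7 stuck-at-1: n0=0, n1=0, n2=1, n3=1, n4=1, n5=1, n6=1, n7=1 [stuck-at-1], n8=1, n9=0, n10=1, n11=1 → Y1=0, Y2=1 — eliminated
Only n3 stuck-at-1 reproduces the observed Y1=1, Y2=1.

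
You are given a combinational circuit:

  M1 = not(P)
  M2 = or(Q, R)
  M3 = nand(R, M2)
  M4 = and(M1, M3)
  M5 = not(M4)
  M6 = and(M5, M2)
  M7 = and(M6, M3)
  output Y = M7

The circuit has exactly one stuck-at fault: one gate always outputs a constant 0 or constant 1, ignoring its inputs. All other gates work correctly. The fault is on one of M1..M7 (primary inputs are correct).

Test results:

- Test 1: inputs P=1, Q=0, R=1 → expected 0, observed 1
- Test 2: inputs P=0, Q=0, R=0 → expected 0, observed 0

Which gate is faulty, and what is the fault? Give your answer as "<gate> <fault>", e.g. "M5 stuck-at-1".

M3 stuck-at-1

Fault-free values for test 1 (P=1, Q=0, R=1): M1=0, M2=1, M3=0, M4=0, M5=1, M6=1, M7=0, giving Y=0. Observed 1.
Test 1: faults giving observed 1 are {M3 stuck-at-1, M7 stuck-at-1}.
Test 2 (P=0, Q=0, R=0): fault-free M1=1, M2=0, M3=1, M4=1, M5=0, M6=0, M7=0 → 0; observed 0. Eliminates M7 stuck-at-1.
Only M3 stuck-at-1 is consistent with every test.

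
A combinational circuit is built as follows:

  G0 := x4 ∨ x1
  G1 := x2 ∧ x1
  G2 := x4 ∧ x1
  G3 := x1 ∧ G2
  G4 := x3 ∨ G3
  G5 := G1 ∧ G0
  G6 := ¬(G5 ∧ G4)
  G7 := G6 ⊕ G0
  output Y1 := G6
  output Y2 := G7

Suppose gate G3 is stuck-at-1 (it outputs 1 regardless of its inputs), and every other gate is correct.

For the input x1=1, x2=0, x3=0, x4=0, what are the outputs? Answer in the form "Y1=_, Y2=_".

Propagate with G3 forced: G0=1, G1=0, G2=0, G3=1 [stuck-at-1], G4=1, G5=0, G6=1, G7=0.
So the outputs are Y1=1, Y2=0. (Same as the fault-free value — the fault is masked on this input.)

Y1=1, Y2=0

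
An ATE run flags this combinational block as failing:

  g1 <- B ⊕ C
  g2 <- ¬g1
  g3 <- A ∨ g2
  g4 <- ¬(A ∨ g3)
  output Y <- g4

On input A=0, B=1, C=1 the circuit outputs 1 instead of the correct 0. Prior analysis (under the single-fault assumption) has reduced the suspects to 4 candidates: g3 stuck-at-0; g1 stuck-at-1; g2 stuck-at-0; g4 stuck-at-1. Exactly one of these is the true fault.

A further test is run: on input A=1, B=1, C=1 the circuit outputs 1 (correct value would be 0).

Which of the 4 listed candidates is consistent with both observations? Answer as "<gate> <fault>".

Evaluate each candidate on input A=1, B=1, C=1:
  g3 stuck-at-0: g1=0, g2=1, g3=0 [stuck-at-0], g4=0 → 0 — eliminated
  g1 stuck-at-1: g1=1 [stuck-at-1], g2=0, g3=1, g4=0 → 0 — eliminated
  g2 stuck-at-0: g1=0, g2=0 [stuck-at-0], g3=1, g4=0 → 0 — eliminated
  g4 stuck-at-1: g1=0, g2=1, g3=1, g4=1 [stuck-at-1] → 1 — matches
Only g4 stuck-at-1 reproduces the observed 1.

g4 stuck-at-1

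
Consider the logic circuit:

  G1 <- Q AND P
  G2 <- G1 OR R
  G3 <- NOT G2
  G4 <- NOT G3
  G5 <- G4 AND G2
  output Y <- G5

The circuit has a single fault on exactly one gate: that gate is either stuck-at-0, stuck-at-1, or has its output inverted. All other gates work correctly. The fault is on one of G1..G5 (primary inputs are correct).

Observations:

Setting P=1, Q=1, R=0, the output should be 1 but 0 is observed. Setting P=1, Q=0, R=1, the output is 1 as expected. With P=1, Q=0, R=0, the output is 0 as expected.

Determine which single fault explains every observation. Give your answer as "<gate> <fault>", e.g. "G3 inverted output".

G1 stuck-at-0

Fault-free values for test 1 (P=1, Q=1, R=0): G1=1, G2=1, G3=0, G4=1, G5=1, giving Y=1. Observed 0.
Test 1: faults giving observed 0 are {G1 stuck-at-0, G1 inverted output, G2 stuck-at-0, G2 inverted output, G3 stuck-at-1, G3 inverted output, G4 stuck-at-0, G4 inverted output, G5 stuck-at-0, G5 inverted output}.
Test 2 (P=1, Q=0, R=1): fault-free G1=0, G2=1, G3=0, G4=1, G5=1 → 1; observed 1. Eliminates G2 stuck-at-0, G2 inverted output, G3 stuck-at-1, G3 inverted output, G4 stuck-at-0, G4 inverted output, G5 stuck-at-0, G5 inverted output.
Test 3 (P=1, Q=0, R=0): fault-free G1=0, G2=0, G3=1, G4=0, G5=0 → 0; observed 0. Eliminates G1 inverted output.
Only G1 stuck-at-0 is consistent with every test.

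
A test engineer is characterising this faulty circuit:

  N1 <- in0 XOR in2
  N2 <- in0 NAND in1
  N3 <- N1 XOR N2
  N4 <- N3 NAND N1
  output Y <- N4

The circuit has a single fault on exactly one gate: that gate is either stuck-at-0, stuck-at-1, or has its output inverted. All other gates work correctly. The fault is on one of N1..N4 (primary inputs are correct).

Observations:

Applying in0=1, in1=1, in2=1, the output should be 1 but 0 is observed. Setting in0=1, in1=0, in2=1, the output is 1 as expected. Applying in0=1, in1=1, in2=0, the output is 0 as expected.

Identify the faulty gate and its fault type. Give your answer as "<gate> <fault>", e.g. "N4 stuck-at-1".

N1 stuck-at-1

Fault-free values for test 1 (in0=1, in1=1, in2=1): N1=0, N2=0, N3=0, N4=1, giving Y=1. Observed 0.
Test 1: faults giving observed 0 are {N1 stuck-at-1, N1 inverted output, N4 stuck-at-0, N4 inverted output}.
Test 2 (in0=1, in1=0, in2=1): fault-free N1=0, N2=1, N3=1, N4=1 → 1; observed 1. Eliminates N4 stuck-at-0, N4 inverted output.
Test 3 (in0=1, in1=1, in2=0): fault-free N1=1, N2=0, N3=1, N4=0 → 0; observed 0. Eliminates N1 inverted output.
Only N1 stuck-at-1 is consistent with every test.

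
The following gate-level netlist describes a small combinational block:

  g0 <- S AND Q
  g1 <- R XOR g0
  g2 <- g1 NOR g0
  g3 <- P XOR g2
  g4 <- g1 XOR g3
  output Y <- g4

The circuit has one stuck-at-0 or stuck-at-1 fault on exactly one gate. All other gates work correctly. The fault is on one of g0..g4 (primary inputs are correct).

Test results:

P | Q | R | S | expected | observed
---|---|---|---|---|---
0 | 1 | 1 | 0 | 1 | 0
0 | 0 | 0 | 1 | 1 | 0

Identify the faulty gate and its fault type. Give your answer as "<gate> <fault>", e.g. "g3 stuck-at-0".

Fault-free values for test 1 (P=0, Q=1, R=1, S=0): g0=0, g1=1, g2=0, g3=0, g4=1, giving Y=1. Observed 0.
Test 1: faults giving observed 0 are {g0 stuck-at-1, g2 stuck-at-1, g3 stuck-at-1, g4 stuck-at-0}.
Test 2 (P=0, Q=0, R=0, S=1): fault-free g0=0, g1=0, g2=1, g3=1, g4=1 → 1; observed 0. Eliminates g0 stuck-at-1, g2 stuck-at-1, g3 stuck-at-1.
Only g4 stuck-at-0 is consistent with every test.

g4 stuck-at-0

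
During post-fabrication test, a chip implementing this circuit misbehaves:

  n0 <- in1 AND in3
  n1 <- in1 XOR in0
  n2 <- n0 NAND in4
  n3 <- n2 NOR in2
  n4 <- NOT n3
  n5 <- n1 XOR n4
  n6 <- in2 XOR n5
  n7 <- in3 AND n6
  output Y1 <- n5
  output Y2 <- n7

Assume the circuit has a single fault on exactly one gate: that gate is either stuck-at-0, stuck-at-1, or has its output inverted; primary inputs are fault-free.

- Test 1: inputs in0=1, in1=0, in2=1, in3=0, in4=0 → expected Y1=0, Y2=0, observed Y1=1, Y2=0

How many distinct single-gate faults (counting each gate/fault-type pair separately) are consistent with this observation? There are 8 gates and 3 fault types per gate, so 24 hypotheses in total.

8

Fault-free: n0=0, n1=1, n2=1, n3=0, n4=1, n5=0, n6=1, n7=0 → Y1=0, Y2=0. Observed Y1=1, Y2=0.
  n0: none of the 3 fault types match ✗
  n1: stuck-at-0, inverted output ✓; others ✗
  n2: none of the 3 fault types match ✗
  n3: stuck-at-1, inverted output ✓; others ✗
  n4: stuck-at-0, inverted output ✓; others ✗
  n5: stuck-at-1, inverted output ✓; others ✗
  n6: none of the 3 fault types match ✗
  n7: none of the 3 fault types match ✗
Consistent faults: {n1 stuck-at-0, n1 inverted output, n3 stuck-at-1, n3 inverted output, n4 stuck-at-0, n4 inverted output, n5 stuck-at-1, n5 inverted output} — 8 in all.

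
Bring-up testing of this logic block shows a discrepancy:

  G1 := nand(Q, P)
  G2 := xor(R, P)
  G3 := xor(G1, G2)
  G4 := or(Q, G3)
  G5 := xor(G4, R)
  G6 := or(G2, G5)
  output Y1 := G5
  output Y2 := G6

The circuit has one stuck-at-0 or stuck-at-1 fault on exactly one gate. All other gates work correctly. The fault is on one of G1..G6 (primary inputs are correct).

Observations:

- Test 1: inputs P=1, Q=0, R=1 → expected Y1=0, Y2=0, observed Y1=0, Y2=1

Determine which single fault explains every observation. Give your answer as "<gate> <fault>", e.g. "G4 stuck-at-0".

G6 stuck-at-1

Fault-free values for test 1 (P=1, Q=0, R=1): G1=1, G2=0, G3=1, G4=1, G5=0, G6=0, giving Y1=0, Y2=0. Observed Y1=0, Y2=1.
Test 1: faults giving observed Y1=0, Y2=1 are {G6 stuck-at-1}.
Only G6 stuck-at-1 is consistent with every test.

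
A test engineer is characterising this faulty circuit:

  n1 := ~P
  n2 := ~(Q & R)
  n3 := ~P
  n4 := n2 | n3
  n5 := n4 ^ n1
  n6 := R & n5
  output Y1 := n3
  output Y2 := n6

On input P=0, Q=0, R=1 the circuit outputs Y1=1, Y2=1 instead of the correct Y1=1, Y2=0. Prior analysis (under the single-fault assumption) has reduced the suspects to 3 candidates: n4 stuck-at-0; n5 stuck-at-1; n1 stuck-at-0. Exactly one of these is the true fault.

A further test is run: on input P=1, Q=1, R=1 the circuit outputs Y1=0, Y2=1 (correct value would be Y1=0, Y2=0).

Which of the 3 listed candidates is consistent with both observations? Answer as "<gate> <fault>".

Evaluate each candidate on input P=1, Q=1, R=1:
  n4 stuck-at-0: n1=0, n2=0, n3=0, n4=0 [stuck-at-0], n5=0, n6=0 → Y1=0, Y2=0 — eliminated
  n5 stuck-at-1: n1=0, n2=0, n3=0, n4=0, n5=1 [stuck-at-1], n6=1 → Y1=0, Y2=1 — matches
  n1 stuck-at-0: n1=0 [stuck-at-0], n2=0, n3=0, n4=0, n5=0, n6=0 → Y1=0, Y2=0 — eliminated
Only n5 stuck-at-1 reproduces the observed Y1=0, Y2=1.

n5 stuck-at-1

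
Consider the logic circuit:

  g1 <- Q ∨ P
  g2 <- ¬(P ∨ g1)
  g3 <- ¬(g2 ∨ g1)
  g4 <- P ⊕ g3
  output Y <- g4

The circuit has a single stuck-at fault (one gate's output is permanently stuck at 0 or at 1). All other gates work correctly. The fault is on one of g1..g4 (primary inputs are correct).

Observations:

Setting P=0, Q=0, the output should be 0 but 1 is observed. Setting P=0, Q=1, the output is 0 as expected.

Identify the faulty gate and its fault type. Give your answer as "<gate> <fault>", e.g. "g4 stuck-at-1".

Fault-free values for test 1 (P=0, Q=0): g1=0, g2=1, g3=0, g4=0, giving Y=0. Observed 1.
Test 1: faults giving observed 1 are {g2 stuck-at-0, g3 stuck-at-1, g4 stuck-at-1}.
Test 2 (P=0, Q=1): fault-free g1=1, g2=0, g3=0, g4=0 → 0; observed 0. Eliminates g3 stuck-at-1, g4 stuck-at-1.
Only g2 stuck-at-0 is consistent with every test.

g2 stuck-at-0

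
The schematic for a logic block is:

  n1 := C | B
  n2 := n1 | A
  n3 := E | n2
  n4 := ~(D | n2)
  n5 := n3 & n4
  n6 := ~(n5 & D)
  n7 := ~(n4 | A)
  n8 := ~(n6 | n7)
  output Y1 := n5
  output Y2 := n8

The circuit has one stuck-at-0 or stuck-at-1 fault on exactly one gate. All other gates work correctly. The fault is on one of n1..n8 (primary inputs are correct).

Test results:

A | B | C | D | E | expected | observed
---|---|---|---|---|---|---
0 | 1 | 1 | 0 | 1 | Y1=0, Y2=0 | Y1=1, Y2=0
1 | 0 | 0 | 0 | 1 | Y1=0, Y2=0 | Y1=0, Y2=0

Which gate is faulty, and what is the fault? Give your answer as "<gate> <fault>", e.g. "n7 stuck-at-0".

Fault-free values for test 1 (A=0, B=1, C=1, D=0, E=1): n1=1, n2=1, n3=1, n4=0, n5=0, n6=1, n7=1, n8=0, giving Y1=0, Y2=0. Observed Y1=1, Y2=0.
Test 1: faults giving observed Y1=1, Y2=0 are {n1 stuck-at-0, n2 stuck-at-0, n4 stuck-at-1, n5 stuck-at-1}.
Test 2 (A=1, B=0, C=0, D=0, E=1): fault-free n1=0, n2=1, n3=1, n4=0, n5=0, n6=1, n7=0, n8=0 → Y1=0, Y2=0; observed Y1=0, Y2=0. Eliminates n2 stuck-at-0, n4 stuck-at-1, n5 stuck-at-1.
Only n1 stuck-at-0 is consistent with every test.

n1 stuck-at-0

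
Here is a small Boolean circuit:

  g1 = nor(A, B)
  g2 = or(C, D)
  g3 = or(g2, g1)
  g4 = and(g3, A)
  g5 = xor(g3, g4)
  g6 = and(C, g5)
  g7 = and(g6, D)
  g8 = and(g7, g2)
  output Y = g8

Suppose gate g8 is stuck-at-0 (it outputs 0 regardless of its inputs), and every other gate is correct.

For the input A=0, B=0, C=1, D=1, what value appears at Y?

Propagate with g8 forced: g1=1, g2=1, g3=1, g4=0, g5=1, g6=1, g7=1, g8=0 [stuck-at-0].
So Y = 0. (Without the fault it would be 1.)

0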